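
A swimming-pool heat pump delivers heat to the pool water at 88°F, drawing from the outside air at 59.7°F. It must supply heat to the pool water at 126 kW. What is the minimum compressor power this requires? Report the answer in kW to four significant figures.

6.511 kW

In absolute terms T_C = 288.54 K and T_H = 304.26 K, so ΔT = 15.72 K.
COP_Carnot = T_H/ΔT = 304.26/15.72 = 19.35.
Ẇ_min = Q̇/COP_Carnot = 126.0/19.35 = 6.511 kW.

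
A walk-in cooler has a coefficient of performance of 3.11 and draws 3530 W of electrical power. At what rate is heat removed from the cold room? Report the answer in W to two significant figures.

Q̇_C = COP × Ẇ = 3.11 × 3530 = 10980 W.

11000 W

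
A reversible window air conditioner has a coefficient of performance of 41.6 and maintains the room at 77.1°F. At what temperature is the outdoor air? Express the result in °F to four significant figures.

90.00 °F

COP_R = T_C/(T_H − T_C) gives T_H − T_C = T_C/COP.
With T_C = 298.21 K, T_H = 298.21 × (1 + 1/41.6) = 305.37 K.
Converting, 305.37 K = 90.00°F.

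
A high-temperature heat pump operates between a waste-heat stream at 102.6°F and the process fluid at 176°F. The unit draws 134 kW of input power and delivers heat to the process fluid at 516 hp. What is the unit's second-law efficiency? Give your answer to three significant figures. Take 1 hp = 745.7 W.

0.332

Converting, Q̇_H = 516.0 hp = 384.8 kW, so COP_actual = Q̇_H/Ẇ = 384.8/134.0 = 2.872.
In absolute terms T_C = 312.37 K and T_H = 353.15 K, so ΔT = 40.78 K.
COP_Carnot = T_H/ΔT = 353.15/40.78 = 8.660.
η_II = COP_actual/COP_Carnot = 2.872/8.660 = 0.3316.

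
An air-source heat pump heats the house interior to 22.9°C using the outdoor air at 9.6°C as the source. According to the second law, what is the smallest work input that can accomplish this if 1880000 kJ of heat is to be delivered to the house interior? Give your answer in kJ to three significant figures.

In absolute terms T_C = 282.75 K and T_H = 296.05 K, so ΔT = 13.30 K.
The reversible limit is COP_HP = T_H/ΔT = 22.26, so W_min = Q_H/COP = Q_H·ΔT/T_H.
W_min = 1880000 × 13.30/296.05 = 84460 kJ.

84500 kJ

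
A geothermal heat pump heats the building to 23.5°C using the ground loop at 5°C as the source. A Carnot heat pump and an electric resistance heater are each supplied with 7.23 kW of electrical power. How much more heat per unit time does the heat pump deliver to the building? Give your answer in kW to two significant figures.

In absolute terms T_C = 278.15 K and T_H = 296.65 K, so ΔT = 18.50 K.
COP_Carnot = T_H/ΔT = 296.65/18.50 = 16.04.
The heat pump delivers Q̇_H = COP × Ẇ = 115.9 kW; the resistance heater delivers Ẇ = 7.230 kW.
Extra = (COP − 1)·Ẇ = 108.7 kW.

110 kW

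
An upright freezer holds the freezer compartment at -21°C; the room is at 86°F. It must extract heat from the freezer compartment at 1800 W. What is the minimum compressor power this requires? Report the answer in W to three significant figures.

364 W

In absolute terms T_C = 252.15 K and T_H = 303.15 K, so ΔT = 51.00 K.
COP_Carnot = T_C/ΔT = 252.15/51.00 = 4.944.
Ẇ_min = Q̇/COP_Carnot = 1800/4.944 = 364.1 W.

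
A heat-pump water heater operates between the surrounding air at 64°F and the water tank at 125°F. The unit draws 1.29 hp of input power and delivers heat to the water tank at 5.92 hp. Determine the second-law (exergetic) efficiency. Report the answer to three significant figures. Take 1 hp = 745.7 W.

COP_actual = Q̇_H/Ẇ = 5.920/1.290 = 4.589.
In absolute terms T_C = 290.93 K and T_H = 324.82 K, so ΔT = 33.89 K.
COP_Carnot = T_H/ΔT = 324.82/33.89 = 9.585.
η_II = COP_actual/COP_Carnot = 4.589/9.585 = 0.4788.

0.479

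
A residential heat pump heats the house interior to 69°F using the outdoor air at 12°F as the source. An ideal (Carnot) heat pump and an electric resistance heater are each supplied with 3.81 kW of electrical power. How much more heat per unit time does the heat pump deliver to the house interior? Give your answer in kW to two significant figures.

In absolute terms T_C = 262.04 K and T_H = 293.71 K, so ΔT = 31.67 K.
COP_Carnot = T_H/ΔT = 293.71/31.67 = 9.275.
The heat pump delivers Q̇_H = COP × Ẇ = 35.34 kW; the resistance heater delivers Ẇ = 3.810 kW.
Extra = (COP − 1)·Ẇ = 31.53 kW.

32 kW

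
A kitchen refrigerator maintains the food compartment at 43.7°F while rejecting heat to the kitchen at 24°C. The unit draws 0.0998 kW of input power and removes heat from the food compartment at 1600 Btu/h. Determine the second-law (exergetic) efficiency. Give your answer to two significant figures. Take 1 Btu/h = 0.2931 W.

0.29

Converting, Q̇_C = 1600 Btu/h = 0.4690 kW, so COP_actual = Q̇_C/Ẇ = 0.4690/0.09980 = 4.699.
In absolute terms T_C = 279.65 K and T_H = 297.15 K, so ΔT = 17.50 K.
COP_Carnot = T_C/ΔT = 279.65/17.50 = 15.98.
η_II = COP_actual/COP_Carnot = 4.699/15.98 = 0.2941.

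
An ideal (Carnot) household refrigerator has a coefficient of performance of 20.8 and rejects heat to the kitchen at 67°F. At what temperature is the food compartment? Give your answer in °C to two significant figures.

6.0 °C

For a Carnot refrigerator COP_R = T_C/(T_H − T_C), so T_C = COP·T_H/(1 + COP).
With T_H = 292.59 K, T_C = 20.8 × 292.59/21.80 = 279.17 K.
Converting, 279.17 K = 6.02°C.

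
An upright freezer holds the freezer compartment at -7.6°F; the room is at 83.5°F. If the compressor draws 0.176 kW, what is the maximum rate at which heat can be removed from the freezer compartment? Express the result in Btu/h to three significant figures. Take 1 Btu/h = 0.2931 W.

2980 Btu/h

In absolute terms T_C = 251.15 K and T_H = 301.76 K, so ΔT = 50.61 K.
COP_Carnot = T_C/ΔT = 251.15/50.61 = 4.962.
Q̇_max = COP_Carnot × Ẇ = 4.962 × 0.1760 kW = 0.8734 kW = 2980 Btu/h.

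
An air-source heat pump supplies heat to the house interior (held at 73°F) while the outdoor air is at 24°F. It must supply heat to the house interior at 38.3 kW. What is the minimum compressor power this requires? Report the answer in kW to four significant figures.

3.523 kW

In absolute terms T_C = 268.71 K and T_H = 295.93 K, so ΔT = 27.22 K.
COP_Carnot = T_H/ΔT = 295.93/27.22 = 10.87.
Ẇ_min = Q̇/COP_Carnot = 38.30/10.87 = 3.523 kW.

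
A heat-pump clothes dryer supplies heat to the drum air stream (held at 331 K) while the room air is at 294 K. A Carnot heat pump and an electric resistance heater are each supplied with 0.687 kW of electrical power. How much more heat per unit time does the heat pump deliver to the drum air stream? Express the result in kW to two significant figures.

The reservoir spacing is ΔT = 331 − 294 = 37.00 K.
COP_Carnot = T_H/ΔT = 331.00/37.00 = 8.946.
The heat pump delivers Q̇_H = COP × Ẇ = 6.146 kW; the resistance heater delivers Ẇ = 0.6870 kW.
Extra = (COP − 1)·Ẇ = 5.459 kW.

5.5 kW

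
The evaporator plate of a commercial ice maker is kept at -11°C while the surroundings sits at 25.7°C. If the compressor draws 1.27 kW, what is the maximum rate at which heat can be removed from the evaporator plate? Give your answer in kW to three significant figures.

In absolute terms T_C = 262.15 K and T_H = 298.85 K, so ΔT = 36.70 K.
COP_Carnot = T_C/ΔT = 262.15/36.70 = 7.143.
Q̇_max = COP_Carnot × Ẇ = 7.143 × 1.270 kW = 9.072 kW.

9.07 kW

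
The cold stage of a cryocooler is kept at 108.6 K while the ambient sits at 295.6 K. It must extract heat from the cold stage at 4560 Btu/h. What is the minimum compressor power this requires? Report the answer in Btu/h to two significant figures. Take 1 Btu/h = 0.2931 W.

The reservoir spacing is ΔT = 295.6 − 108.6 = 187.0 K.
COP_Carnot = T_C/ΔT = 108.60/187.0 = 0.5807.
Ẇ_min = Q̇/COP_Carnot = 4560/0.5807 = 7852 Btu/h.

7900 Btu/h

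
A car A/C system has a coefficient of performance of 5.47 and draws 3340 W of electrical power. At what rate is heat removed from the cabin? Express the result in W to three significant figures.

Q̇_C = COP × Ẇ = 5.47 × 3340 = 18270 W.

18300 W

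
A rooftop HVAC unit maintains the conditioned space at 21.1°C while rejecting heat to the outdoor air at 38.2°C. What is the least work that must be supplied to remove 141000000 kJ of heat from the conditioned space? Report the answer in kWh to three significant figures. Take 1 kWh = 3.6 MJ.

In absolute terms T_C = 294.25 K and T_H = 311.35 K, so ΔT = 17.10 K.
The reversible limit is COP_R = T_C/ΔT = 17.21, so W_min = Q_C/COP = Q_C·ΔT/T_C.
W_min = 141000000 × 17.10/294.25 = 8194000 kJ = 2276 kWh.

2280 kWh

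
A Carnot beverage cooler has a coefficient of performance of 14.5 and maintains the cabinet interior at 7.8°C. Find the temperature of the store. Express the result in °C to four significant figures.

27.18 °C

COP_R = T_C/(T_H − T_C) gives T_H − T_C = T_C/COP.
With T_C = 280.95 K, T_H = 280.95 × (1 + 1/14.5) = 300.33 K.
Converting, 300.33 K = 27.18°C.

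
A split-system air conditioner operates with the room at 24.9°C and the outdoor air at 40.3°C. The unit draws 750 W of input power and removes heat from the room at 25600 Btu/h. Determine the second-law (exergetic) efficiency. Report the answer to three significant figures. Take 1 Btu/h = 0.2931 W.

0.517

Converting, Q̇_C = 25600 Btu/h = 7503 W, so COP_actual = Q̇_C/Ẇ = 7503/750.0 = 10.00.
In absolute terms T_C = 298.05 K and T_H = 313.45 K, so ΔT = 15.40 K.
COP_Carnot = T_C/ΔT = 298.05/15.40 = 19.35.
η_II = COP_actual/COP_Carnot = 10.00/19.35 = 0.5169.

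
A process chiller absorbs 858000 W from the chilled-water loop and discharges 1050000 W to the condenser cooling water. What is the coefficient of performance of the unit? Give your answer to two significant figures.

The first law gives Q̇_H = Q̇_C + Ẇ, so the three rates are Q̇_C = 858000, Q̇_H = 1050000, Ẇ = 192000 W.
COP_R = Q̇_C/Ẇ = 858000/192000 = 4.469.

4.5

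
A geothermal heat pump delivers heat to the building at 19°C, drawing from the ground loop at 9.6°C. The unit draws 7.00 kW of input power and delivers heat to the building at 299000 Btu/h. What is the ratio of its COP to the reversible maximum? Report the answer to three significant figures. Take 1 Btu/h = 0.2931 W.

Converting, Q̇_H = 299000 Btu/h = 87.64 kW, so COP_actual = Q̇_H/Ẇ = 87.64/7.000 = 12.52.
In absolute terms T_C = 282.75 K and T_H = 292.15 K, so ΔT = 9.400 K.
COP_Carnot = T_H/ΔT = 292.15/9.400 = 31.08.
η_II = COP_actual/COP_Carnot = 12.52/31.08 = 0.4028.

0.403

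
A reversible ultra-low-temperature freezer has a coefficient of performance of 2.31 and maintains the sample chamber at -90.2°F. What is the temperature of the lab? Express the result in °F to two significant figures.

COP_R = T_C/(T_H − T_C) gives T_H − T_C = T_C/COP.
With T_C = 205.26 K, T_H = 205.26 × (1 + 1/2.31) = 294.12 K.
Converting, 294.12 K = 69.74°F.

70 °F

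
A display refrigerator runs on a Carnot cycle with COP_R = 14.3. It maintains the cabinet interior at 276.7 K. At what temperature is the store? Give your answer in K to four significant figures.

COP_R = T_C/(T_H − T_C) gives T_H − T_C = T_C/COP.
With T_C = 276.70 K, T_H = 276.70 × (1 + 1/14.3) = 296.05 K.

296.0 K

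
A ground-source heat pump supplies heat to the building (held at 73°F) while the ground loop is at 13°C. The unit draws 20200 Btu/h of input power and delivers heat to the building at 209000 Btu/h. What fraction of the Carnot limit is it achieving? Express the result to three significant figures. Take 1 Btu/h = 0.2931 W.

0.342

COP_actual = Q̇_H/Ẇ = 209000/20200 = 10.35.
In absolute terms T_C = 286.15 K and T_H = 295.93 K, so ΔT = 9.778 K.
COP_Carnot = T_H/ΔT = 295.93/9.778 = 30.27.
η_II = COP_actual/COP_Carnot = 10.35/30.27 = 0.3419.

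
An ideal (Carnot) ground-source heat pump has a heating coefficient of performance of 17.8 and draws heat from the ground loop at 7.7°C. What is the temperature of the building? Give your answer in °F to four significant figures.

75.95 °F

COP_HP = T_H/(T_H − T_C) rearranges to T_H = COP·T_C/(COP − 1).
With T_C = 280.85 K, T_H = 17.8 × 280.85/16.80 = 297.57 K.
Converting, 297.57 K = 75.95°F.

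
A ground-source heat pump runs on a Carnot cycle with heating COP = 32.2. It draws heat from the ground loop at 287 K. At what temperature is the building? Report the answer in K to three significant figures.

COP_HP = T_H/(T_H − T_C) rearranges to T_H = COP·T_C/(COP − 1).
With T_C = 287.00 K, T_H = 32.2 × 287.00/31.20 = 296.20 K.

296 K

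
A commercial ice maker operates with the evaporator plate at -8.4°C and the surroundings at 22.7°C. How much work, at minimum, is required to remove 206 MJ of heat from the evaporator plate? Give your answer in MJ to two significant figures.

In absolute terms T_C = 264.75 K and T_H = 295.85 K, so ΔT = 31.10 K.
The reversible limit is COP_R = T_C/ΔT = 8.513, so W_min = Q_C/COP = Q_C·ΔT/T_C.
W_min = 206.0 × 31.10/264.75 = 24.20 MJ.

24 MJ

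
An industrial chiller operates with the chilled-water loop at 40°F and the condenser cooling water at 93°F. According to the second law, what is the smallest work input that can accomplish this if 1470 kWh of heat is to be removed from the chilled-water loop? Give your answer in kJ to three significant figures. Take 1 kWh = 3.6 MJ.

561000 kJ

In absolute terms T_C = 277.59 K and T_H = 307.04 K, so ΔT = 29.44 K.
The reversible limit is COP_R = T_C/ΔT = 9.428, so W_min = Q_C/COP = Q_C·ΔT/T_C.
W_min = 1470 × 29.44/277.59 = 155.9 kWh = 561300 kJ.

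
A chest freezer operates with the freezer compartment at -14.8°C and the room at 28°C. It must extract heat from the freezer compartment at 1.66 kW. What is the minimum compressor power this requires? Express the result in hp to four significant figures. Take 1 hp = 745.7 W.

In absolute terms T_C = 258.35 K and T_H = 301.15 K, so ΔT = 42.80 K.
COP_Carnot = T_C/ΔT = 258.35/42.80 = 6.036.
Ẇ_min = Q̇/COP_Carnot = 1.660/6.036 = 0.2750 kW = 0.3688 hp.

0.3688 hp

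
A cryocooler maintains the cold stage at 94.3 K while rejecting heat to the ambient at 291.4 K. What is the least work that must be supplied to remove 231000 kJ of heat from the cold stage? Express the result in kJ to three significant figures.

The reservoir spacing is ΔT = 291.4 − 94.3 = 197.1 K.
The reversible limit is COP_R = T_C/ΔT = 0.4784, so W_min = Q_C/COP = Q_C·ΔT/T_C.
W_min = 231000 × 197.1/94.30 = 482800 kJ.

483000 kJ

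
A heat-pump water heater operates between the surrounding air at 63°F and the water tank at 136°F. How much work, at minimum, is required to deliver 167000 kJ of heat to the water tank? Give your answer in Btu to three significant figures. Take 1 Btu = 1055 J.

19400 Btu

In absolute terms T_C = 290.37 K and T_H = 330.93 K, so ΔT = 40.56 K.
The reversible limit is COP_HP = T_H/ΔT = 8.160, so W_min = Q_H/COP = Q_H·ΔT/T_H.
W_min = 167000 × 40.56/330.93 = 20470 kJ = 19400 Btu.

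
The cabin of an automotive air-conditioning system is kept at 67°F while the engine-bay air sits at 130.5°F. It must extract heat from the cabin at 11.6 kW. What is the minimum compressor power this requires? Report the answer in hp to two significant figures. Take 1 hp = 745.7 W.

1.9 hp

In absolute terms T_C = 292.59 K and T_H = 327.87 K, so ΔT = 35.28 K.
COP_Carnot = T_C/ΔT = 292.59/35.28 = 8.294.
Ẇ_min = Q̇/COP_Carnot = 11.60/8.294 = 1.399 kW = 1.876 hp.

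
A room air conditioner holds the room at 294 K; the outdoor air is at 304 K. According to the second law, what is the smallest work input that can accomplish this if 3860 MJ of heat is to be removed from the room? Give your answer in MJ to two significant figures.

130 MJ

The reservoir spacing is ΔT = 304 − 294 = 10.00 K.
The reversible limit is COP_R = T_C/ΔT = 29.40, so W_min = Q_C/COP = Q_C·ΔT/T_C.
W_min = 3860 × 10.00/294.00 = 131.3 MJ.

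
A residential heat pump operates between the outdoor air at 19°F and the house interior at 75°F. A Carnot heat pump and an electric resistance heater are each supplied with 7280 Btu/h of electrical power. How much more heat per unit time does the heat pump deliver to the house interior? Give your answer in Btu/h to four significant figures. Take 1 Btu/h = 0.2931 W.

62230 Btu/h

In absolute terms T_C = 265.93 K and T_H = 297.04 K, so ΔT = 31.11 K.
COP_Carnot = T_H/ΔT = 297.04/31.11 = 9.548.
The heat pump delivers Q̇_H = COP × Ẇ = 69510 Btu/h; the resistance heater delivers Ẇ = 7280 Btu/h.
Extra = (COP − 1)·Ẇ = 62230 Btu/h.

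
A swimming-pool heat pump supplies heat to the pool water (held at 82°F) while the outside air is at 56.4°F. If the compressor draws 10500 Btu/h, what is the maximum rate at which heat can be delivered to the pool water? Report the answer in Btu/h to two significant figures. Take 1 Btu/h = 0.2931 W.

In absolute terms T_C = 286.71 K and T_H = 300.93 K, so ΔT = 14.22 K.
COP_Carnot = T_H/ΔT = 300.93/14.22 = 21.16.
Q̇_max = COP_Carnot × Ẇ = 21.16 × 10500 Btu/h = 222200 Btu/h.

220000 Btu/h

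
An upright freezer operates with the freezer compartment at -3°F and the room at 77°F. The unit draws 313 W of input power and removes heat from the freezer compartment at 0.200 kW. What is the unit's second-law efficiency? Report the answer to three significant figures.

Converting, Q̇_C = 0.2000 kW = 200.0 W, so COP_actual = Q̇_C/Ẇ = 200.0/313.0 = 0.6390.
In absolute terms T_C = 253.71 K and T_H = 298.15 K, so ΔT = 44.44 K.
COP_Carnot = T_C/ΔT = 253.71/44.44 = 5.708.
η_II = COP_actual/COP_Carnot = 0.6390/5.708 = 0.1119.

0.112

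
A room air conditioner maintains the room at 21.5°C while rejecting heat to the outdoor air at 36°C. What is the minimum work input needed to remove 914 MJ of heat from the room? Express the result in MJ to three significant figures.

In absolute terms T_C = 294.65 K and T_H = 309.15 K, so ΔT = 14.50 K.
The reversible limit is COP_R = T_C/ΔT = 20.32, so W_min = Q_C/COP = Q_C·ΔT/T_C.
W_min = 914.0 × 14.50/294.65 = 44.98 MJ.

45.0 MJ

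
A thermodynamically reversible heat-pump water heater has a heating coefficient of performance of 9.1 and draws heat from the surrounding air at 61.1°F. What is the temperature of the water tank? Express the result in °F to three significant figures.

COP_HP = T_H/(T_H − T_C) rearranges to T_H = COP·T_C/(COP − 1).
With T_C = 289.32 K, T_H = 9.1 × 289.32/8.100 = 325.03 K.
Converting, 325.03 K = 125.39°F.

125 °F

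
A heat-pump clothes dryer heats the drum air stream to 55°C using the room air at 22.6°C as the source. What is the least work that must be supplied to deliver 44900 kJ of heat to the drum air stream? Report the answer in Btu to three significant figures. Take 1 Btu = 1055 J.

In absolute terms T_C = 295.75 K and T_H = 328.15 K, so ΔT = 32.40 K.
The reversible limit is COP_HP = T_H/ΔT = 10.13, so W_min = Q_H/COP = Q_H·ΔT/T_H.
W_min = 44900 × 32.40/328.15 = 4433 kJ = 4202 Btu.

4200 Btu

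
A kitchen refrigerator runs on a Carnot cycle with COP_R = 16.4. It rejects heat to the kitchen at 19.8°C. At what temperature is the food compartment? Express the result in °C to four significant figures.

For a Carnot refrigerator COP_R = T_C/(T_H − T_C), so T_C = COP·T_H/(1 + COP).
With T_H = 292.95 K, T_C = 16.4 × 292.95/17.40 = 276.11 K.
Converting, 276.11 K = 2.96°C.

2.964 °C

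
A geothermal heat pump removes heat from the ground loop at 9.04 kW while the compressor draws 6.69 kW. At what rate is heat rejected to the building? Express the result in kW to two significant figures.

For a cyclic device the first law requires Q̇_H = Q̇_C + Ẇ.
Q̇_H = Q̇_C + Ẇ = 15.73 kW.

16 kW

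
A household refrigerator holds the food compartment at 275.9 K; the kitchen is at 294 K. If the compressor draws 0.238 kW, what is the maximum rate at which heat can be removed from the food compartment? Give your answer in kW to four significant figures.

The reservoir spacing is ΔT = 294 − 275.9 = 18.10 K.
COP_Carnot = T_C/ΔT = 275.90/18.10 = 15.24.
Q̇_max = COP_Carnot × Ẇ = 15.24 × 0.2380 kW = 3.628 kW.

3.628 kW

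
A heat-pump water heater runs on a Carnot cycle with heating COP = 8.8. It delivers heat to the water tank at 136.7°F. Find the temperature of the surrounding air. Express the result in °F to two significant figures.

69 °F

COP_HP = T_H/(T_H − T_C) gives T_H − T_C = T_H/COP.
With T_H = 331.32 K, T_C = 331.32 × (1 − 1/8.8) = 293.67 K.
Converting, 293.67 K = 68.93°F.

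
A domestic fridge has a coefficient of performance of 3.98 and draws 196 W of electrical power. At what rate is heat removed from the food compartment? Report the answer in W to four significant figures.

780.1 W

Q̇_C = COP × Ẇ = 3.98 × 196.0 = 780.1 W.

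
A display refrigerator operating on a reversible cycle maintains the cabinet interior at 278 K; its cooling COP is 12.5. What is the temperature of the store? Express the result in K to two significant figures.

300 K

COP_R = T_C/(T_H − T_C) gives T_H − T_C = T_C/COP.
With T_C = 278.00 K, T_H = 278.00 × (1 + 1/12.5) = 300.24 K.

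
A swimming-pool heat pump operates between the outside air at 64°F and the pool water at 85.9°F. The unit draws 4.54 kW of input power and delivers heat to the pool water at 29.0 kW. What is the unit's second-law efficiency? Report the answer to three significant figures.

COP_actual = Q̇_H/Ẇ = 29.00/4.540 = 6.388.
In absolute terms T_C = 290.93 K and T_H = 303.09 K, so ΔT = 12.17 K.
COP_Carnot = T_H/ΔT = 303.09/12.17 = 24.91.
η_II = COP_actual/COP_Carnot = 6.388/24.91 = 0.2564.

0.256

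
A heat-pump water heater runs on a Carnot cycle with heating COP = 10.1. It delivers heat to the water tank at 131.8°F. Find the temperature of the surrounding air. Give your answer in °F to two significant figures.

COP_HP = T_H/(T_H − T_C) gives T_H − T_C = T_H/COP.
With T_H = 328.59 K, T_C = 328.59 × (1 − 1/10.1) = 296.06 K.
Converting, 296.06 K = 73.24°F.

73 °F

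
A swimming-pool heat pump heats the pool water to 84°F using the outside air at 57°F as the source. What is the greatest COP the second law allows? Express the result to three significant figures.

20.1

In absolute terms T_C = 287.04 K and T_H = 302.04 K, so ΔT = 15.00 K.
For a reversible cycle, COP_Carnot = T_H/ΔT = 302.04/15.00 = 20.14.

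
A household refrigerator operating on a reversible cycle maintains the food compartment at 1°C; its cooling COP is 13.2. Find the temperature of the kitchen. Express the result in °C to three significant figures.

COP_R = T_C/(T_H − T_C) gives T_H − T_C = T_C/COP.
With T_C = 274.15 K, T_H = 274.15 × (1 + 1/13.2) = 294.92 K.
Converting, 294.92 K = 21.77°C.

21.8 °C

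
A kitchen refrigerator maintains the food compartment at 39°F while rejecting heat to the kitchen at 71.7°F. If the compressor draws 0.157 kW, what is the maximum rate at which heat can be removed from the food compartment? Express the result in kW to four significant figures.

2.394 kW

In absolute terms T_C = 277.04 K and T_H = 295.21 K, so ΔT = 18.17 K.
COP_Carnot = T_C/ΔT = 277.04/18.17 = 15.25.
Q̇_max = COP_Carnot × Ẇ = 15.25 × 0.1570 kW = 2.394 kW.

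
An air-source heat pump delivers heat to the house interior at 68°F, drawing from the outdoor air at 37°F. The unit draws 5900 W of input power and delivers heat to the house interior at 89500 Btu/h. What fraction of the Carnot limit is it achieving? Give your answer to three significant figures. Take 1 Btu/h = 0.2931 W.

Converting, Q̇_H = 89500 Btu/h = 26230 W, so COP_actual = Q̇_H/Ẇ = 26230/5900 = 4.446.
In absolute terms T_C = 275.93 K and T_H = 293.15 K, so ΔT = 17.22 K.
COP_Carnot = T_H/ΔT = 293.15/17.22 = 17.02.
η_II = COP_actual/COP_Carnot = 4.446/17.02 = 0.2612.

0.261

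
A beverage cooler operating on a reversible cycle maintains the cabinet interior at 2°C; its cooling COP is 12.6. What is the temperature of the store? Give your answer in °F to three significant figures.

COP_R = T_C/(T_H − T_C) gives T_H − T_C = T_C/COP.
With T_C = 275.15 K, T_H = 275.15 × (1 + 1/12.6) = 296.99 K.
Converting, 296.99 K = 74.91°F.

74.9 °F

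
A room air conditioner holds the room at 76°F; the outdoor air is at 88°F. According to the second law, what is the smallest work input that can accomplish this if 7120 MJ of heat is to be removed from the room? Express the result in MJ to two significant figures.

In absolute terms T_C = 297.59 K and T_H = 304.26 K, so ΔT = 6.667 K.
The reversible limit is COP_R = T_C/ΔT = 44.64, so W_min = Q_C/COP = Q_C·ΔT/T_C.
W_min = 7120 × 6.667/297.59 = 159.5 MJ.

160 MJ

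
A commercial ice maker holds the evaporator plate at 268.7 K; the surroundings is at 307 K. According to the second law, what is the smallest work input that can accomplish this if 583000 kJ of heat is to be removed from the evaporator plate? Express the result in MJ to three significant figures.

83.1 MJ

The reservoir spacing is ΔT = 307 − 268.7 = 38.30 K.
The reversible limit is COP_R = T_C/ΔT = 7.016, so W_min = Q_C/COP = Q_C·ΔT/T_C.
W_min = 583000 × 38.30/268.70 = 83100 kJ = 83.10 MJ.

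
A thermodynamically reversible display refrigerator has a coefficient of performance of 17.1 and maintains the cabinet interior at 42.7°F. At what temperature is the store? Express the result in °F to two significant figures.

72 °F

COP_R = T_C/(T_H − T_C) gives T_H − T_C = T_C/COP.
With T_C = 279.09 K, T_H = 279.09 × (1 + 1/17.1) = 295.42 K.
Converting, 295.42 K = 72.08°F.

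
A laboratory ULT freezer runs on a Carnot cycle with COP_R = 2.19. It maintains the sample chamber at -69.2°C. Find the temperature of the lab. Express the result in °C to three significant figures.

COP_R = T_C/(T_H − T_C) gives T_H − T_C = T_C/COP.
With T_C = 203.95 K, T_H = 203.95 × (1 + 1/2.19) = 297.08 K.
Converting, 297.08 K = 23.93°C.

23.9 °C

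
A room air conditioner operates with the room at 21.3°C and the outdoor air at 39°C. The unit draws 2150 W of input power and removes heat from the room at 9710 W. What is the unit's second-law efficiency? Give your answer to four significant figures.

COP_actual = Q̇_C/Ẇ = 9710/2150 = 4.516.
In absolute terms T_C = 294.45 K and T_H = 312.15 K, so ΔT = 17.70 K.
COP_Carnot = T_C/ΔT = 294.45/17.70 = 16.64.
η_II = COP_actual/COP_Carnot = 4.516/16.64 = 0.2715.

0.2715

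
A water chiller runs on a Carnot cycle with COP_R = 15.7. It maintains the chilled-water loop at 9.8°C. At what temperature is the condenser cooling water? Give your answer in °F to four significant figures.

COP_R = T_C/(T_H − T_C) gives T_H − T_C = T_C/COP.
With T_C = 282.95 K, T_H = 282.95 × (1 + 1/15.7) = 300.97 K.
Converting, 300.97 K = 82.08°F.

82.08 °F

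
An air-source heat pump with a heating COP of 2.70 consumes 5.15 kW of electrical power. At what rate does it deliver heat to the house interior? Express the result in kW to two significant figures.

14 kW

Q̇_H = COP_HP × Ẇ = 2.70 × 5.150 = 13.91 kW.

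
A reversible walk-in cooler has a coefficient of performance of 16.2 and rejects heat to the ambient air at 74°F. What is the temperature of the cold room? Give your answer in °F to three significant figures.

For a Carnot refrigerator COP_R = T_C/(T_H − T_C), so T_C = COP·T_H/(1 + COP).
With T_H = 296.48 K, T_C = 16.2 × 296.48/17.20 = 279.25 K.
Converting, 279.25 K = 42.97°F.

43.0 °F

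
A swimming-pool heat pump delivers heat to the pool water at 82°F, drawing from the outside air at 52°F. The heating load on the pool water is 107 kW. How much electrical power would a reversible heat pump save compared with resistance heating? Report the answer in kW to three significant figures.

In absolute terms T_C = 284.26 K and T_H = 300.93 K, so ΔT = 16.67 K.
COP_Carnot = T_H/ΔT = 300.93/16.67 = 18.06.
Resistance heating needs Ẇ_res = Q̇_H = 107.0 kW; the reversible heat pump needs only Ẇ_hp = Q̇_H/COP = 5.926 kW.
Saving = 107.0 − 5.926 = 101.1 kW.

101 kW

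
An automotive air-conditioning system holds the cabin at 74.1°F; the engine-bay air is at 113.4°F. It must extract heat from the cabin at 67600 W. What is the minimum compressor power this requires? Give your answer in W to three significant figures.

In absolute terms T_C = 296.54 K and T_H = 318.37 K, so ΔT = 21.83 K.
COP_Carnot = T_C/ΔT = 296.54/21.83 = 13.58.
Ẇ_min = Q̇/COP_Carnot = 67600/13.58 = 4977 W.

4980 W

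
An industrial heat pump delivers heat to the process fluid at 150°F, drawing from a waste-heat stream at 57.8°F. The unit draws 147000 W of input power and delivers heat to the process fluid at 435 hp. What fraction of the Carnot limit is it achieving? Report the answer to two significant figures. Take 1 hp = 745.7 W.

Converting, Q̇_H = 435.0 hp = 324400 W, so COP_actual = Q̇_H/Ẇ = 324400/147000 = 2.207.
In absolute terms T_C = 287.48 K and T_H = 338.71 K, so ΔT = 51.22 K.
COP_Carnot = T_H/ΔT = 338.71/51.22 = 6.612.
η_II = COP_actual/COP_Carnot = 2.207/6.612 = 0.3337.

0.33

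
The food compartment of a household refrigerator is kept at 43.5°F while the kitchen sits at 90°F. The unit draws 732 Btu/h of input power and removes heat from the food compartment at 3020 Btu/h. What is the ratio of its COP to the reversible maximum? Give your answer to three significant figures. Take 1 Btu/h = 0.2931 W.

COP_actual = Q̇_C/Ẇ = 3020/732.0 = 4.126.
In absolute terms T_C = 279.54 K and T_H = 305.37 K, so ΔT = 25.83 K.
COP_Carnot = T_C/ΔT = 279.54/25.83 = 10.82.
η_II = COP_actual/COP_Carnot = 4.126/10.82 = 0.3813.

0.381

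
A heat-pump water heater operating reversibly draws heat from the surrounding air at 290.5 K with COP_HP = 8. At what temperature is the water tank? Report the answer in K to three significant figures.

COP_HP = T_H/(T_H − T_C) rearranges to T_H = COP·T_C/(COP − 1).
With T_C = 290.50 K, T_H = 8 × 290.50/7.000 = 332.00 K.

332 K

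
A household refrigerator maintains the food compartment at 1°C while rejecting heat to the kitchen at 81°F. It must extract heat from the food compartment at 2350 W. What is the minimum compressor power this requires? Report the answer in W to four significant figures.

224.8 W

In absolute terms T_C = 274.15 K and T_H = 300.37 K, so ΔT = 26.22 K.
COP_Carnot = T_C/ΔT = 274.15/26.22 = 10.45.
Ẇ_min = Q̇/COP_Carnot = 2350/10.45 = 224.8 W.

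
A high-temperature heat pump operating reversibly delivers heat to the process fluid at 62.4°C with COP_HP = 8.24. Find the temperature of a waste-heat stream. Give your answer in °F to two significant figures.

71 °F

COP_HP = T_H/(T_H − T_C) gives T_H − T_C = T_H/COP.
With T_H = 335.55 K, T_C = 335.55 × (1 − 1/8.24) = 294.83 K.
Converting, 294.83 K = 71.02°F.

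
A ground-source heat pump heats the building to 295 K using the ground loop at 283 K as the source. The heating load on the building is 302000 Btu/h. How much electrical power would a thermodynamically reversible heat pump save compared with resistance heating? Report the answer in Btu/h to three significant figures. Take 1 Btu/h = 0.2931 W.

290000 Btu/h

The reservoir spacing is ΔT = 295 − 283 = 12.00 K.
COP_Carnot = T_H/ΔT = 295.00/12.00 = 24.58.
Resistance heating needs Ẇ_res = Q̇_H = 302000 Btu/h; the reversible heat pump needs only Ẇ_hp = Q̇_H/COP = 12280 Btu/h.
Saving = 302000 − 12280 = 289700 Btu/h.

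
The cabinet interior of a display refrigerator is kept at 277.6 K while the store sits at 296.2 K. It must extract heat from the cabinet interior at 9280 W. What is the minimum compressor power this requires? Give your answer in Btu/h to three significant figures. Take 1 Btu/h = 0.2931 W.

2120 Btu/h

The reservoir spacing is ΔT = 296.2 − 277.6 = 18.60 K.
COP_Carnot = T_C/ΔT = 277.60/18.60 = 14.92.
Ẇ_min = Q̇/COP_Carnot = 9280/14.92 = 621.8 W = 2121 Btu/h.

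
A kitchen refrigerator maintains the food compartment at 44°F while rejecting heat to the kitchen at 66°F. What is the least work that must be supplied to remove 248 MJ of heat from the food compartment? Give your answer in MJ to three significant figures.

In absolute terms T_C = 279.82 K and T_H = 292.04 K, so ΔT = 12.22 K.
The reversible limit is COP_R = T_C/ΔT = 22.89, so W_min = Q_C/COP = Q_C·ΔT/T_C.
W_min = 248.0 × 12.22/279.82 = 10.83 MJ.

10.8 MJ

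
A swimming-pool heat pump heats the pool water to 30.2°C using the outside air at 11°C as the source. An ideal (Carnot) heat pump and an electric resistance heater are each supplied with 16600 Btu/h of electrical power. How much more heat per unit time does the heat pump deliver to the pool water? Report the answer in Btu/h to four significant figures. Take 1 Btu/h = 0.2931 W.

In absolute terms T_C = 284.15 K and T_H = 303.35 K, so ΔT = 19.20 K.
COP_Carnot = T_H/ΔT = 303.35/19.20 = 15.80.
The heat pump delivers Q̇_H = COP × Ẇ = 262300 Btu/h; the resistance heater delivers Ẇ = 16600 Btu/h.
Extra = (COP − 1)·Ẇ = 245700 Btu/h.

245700 Btu/h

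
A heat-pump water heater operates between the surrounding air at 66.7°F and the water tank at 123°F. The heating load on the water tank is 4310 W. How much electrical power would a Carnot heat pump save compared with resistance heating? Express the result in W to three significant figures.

3890 W

In absolute terms T_C = 292.43 K and T_H = 323.71 K, so ΔT = 31.28 K.
COP_Carnot = T_H/ΔT = 323.71/31.28 = 10.35.
Resistance heating needs Ẇ_res = Q̇_H = 4310 W; the reversible heat pump needs only Ẇ_hp = Q̇_H/COP = 416.5 W.
Saving = 4310 − 416.5 = 3894 W.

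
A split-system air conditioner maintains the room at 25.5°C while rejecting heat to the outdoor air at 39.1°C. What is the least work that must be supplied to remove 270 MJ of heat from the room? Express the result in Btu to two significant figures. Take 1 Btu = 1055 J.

12000 Btu

In absolute terms T_C = 298.65 K and T_H = 312.25 K, so ΔT = 13.60 K.
The reversible limit is COP_R = T_C/ΔT = 21.96, so W_min = Q_C/COP = Q_C·ΔT/T_C.
W_min = 270.0 × 13.60/298.65 = 12.30 MJ = 11650 Btu.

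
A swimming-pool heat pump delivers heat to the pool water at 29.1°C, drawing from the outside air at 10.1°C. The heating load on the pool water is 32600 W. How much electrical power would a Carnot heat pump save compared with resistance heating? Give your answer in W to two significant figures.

In absolute terms T_C = 283.25 K and T_H = 302.25 K, so ΔT = 19.00 K.
COP_Carnot = T_H/ΔT = 302.25/19.00 = 15.91.
Resistance heating needs Ẇ_res = Q̇_H = 32600 W; the reversible heat pump needs only Ẇ_hp = Q̇_H/COP = 2049 W.
Saving = 32600 − 2049 = 30550 W.

31000 W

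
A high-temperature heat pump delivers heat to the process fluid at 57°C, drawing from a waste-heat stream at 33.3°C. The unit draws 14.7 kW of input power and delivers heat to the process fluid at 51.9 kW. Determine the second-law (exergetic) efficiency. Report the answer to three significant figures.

COP_actual = Q̇_H/Ẇ = 51.90/14.70 = 3.531.
In absolute terms T_C = 306.45 K and T_H = 330.15 K, so ΔT = 23.70 K.
COP_Carnot = T_H/ΔT = 330.15/23.70 = 13.93.
η_II = COP_actual/COP_Carnot = 3.531/13.93 = 0.2534.

0.253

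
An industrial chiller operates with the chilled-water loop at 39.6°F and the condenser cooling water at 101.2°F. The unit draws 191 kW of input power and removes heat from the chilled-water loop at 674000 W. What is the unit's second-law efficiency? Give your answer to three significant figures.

Converting, Q̇_C = 674000 W = 674.0 kW, so COP_actual = Q̇_C/Ẇ = 674.0/191.0 = 3.529.
In absolute terms T_C = 277.37 K and T_H = 311.59 K, so ΔT = 34.22 K.
COP_Carnot = T_C/ΔT = 277.37/34.22 = 8.105.
η_II = COP_actual/COP_Carnot = 3.529/8.105 = 0.4354.

0.435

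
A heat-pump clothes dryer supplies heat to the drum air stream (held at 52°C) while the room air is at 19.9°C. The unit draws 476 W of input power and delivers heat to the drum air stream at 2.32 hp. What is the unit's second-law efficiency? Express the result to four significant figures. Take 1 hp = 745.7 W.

Converting, Q̇_H = 2.320 hp = 1730 W, so COP_actual = Q̇_H/Ẇ = 1730/476.0 = 3.635.
In absolute terms T_C = 293.05 K and T_H = 325.15 K, so ΔT = 32.10 K.
COP_Carnot = T_H/ΔT = 325.15/32.10 = 10.13.
η_II = COP_actual/COP_Carnot = 3.635/10.13 = 0.3588.

0.3588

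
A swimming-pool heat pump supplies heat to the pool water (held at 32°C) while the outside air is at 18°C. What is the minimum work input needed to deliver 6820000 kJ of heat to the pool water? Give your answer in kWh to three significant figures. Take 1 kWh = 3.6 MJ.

In absolute terms T_C = 291.15 K and T_H = 305.15 K, so ΔT = 14.00 K.
The reversible limit is COP_HP = T_H/ΔT = 21.80, so W_min = Q_H/COP = Q_H·ΔT/T_H.
W_min = 6820000 × 14.00/305.15 = 312900 kJ = 86.92 kWh.

86.9 kWh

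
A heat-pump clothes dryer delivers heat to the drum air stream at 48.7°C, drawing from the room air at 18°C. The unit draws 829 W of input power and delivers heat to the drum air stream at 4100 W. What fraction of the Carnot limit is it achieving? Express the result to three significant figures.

0.472

COP_actual = Q̇_H/Ẇ = 4100/829.0 = 4.946.
In absolute terms T_C = 291.15 K and T_H = 321.85 K, so ΔT = 30.70 K.
COP_Carnot = T_H/ΔT = 321.85/30.70 = 10.48.
η_II = COP_actual/COP_Carnot = 4.946/10.48 = 0.4718.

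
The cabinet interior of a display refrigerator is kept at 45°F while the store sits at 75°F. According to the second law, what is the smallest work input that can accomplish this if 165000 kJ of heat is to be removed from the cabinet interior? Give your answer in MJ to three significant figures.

In absolute terms T_C = 280.37 K and T_H = 297.04 K, so ΔT = 16.67 K.
The reversible limit is COP_R = T_C/ΔT = 16.82, so W_min = Q_C/COP = Q_C·ΔT/T_C.
W_min = 165000 × 16.67/280.37 = 9808 kJ = 9.808 MJ.

9.81 MJ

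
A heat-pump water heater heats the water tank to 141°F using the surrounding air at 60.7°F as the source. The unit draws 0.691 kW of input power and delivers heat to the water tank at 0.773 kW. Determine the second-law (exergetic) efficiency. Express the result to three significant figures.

COP_actual = Q̇_H/Ẇ = 0.7730/0.6910 = 1.119.
In absolute terms T_C = 289.09 K and T_H = 333.71 K, so ΔT = 44.61 K.
COP_Carnot = T_H/ΔT = 333.71/44.61 = 7.480.
η_II = COP_actual/COP_Carnot = 1.119/7.480 = 0.1495.

0.150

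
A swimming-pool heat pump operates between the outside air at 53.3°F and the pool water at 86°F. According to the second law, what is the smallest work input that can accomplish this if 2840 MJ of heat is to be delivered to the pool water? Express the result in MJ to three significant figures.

In absolute terms T_C = 284.98 K and T_H = 303.15 K, so ΔT = 18.17 K.
The reversible limit is COP_HP = T_H/ΔT = 16.69, so W_min = Q_H/COP = Q_H·ΔT/T_H.
W_min = 2840 × 18.17/303.15 = 170.2 MJ.

170 MJ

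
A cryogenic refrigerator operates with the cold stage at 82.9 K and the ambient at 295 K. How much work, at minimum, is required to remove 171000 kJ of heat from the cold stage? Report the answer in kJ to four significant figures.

The reservoir spacing is ΔT = 295 − 82.9 = 212.1 K.
The reversible limit is COP_R = T_C/ΔT = 0.3909, so W_min = Q_C/COP = Q_C·ΔT/T_C.
W_min = 171000 × 212.1/82.90 = 437500 kJ.

437500 kJ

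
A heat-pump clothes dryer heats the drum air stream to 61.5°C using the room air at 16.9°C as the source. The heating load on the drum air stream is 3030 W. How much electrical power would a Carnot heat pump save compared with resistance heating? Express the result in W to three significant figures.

2630 W

In absolute terms T_C = 290.05 K and T_H = 334.65 K, so ΔT = 44.60 K.
COP_Carnot = T_H/ΔT = 334.65/44.60 = 7.503.
Resistance heating needs Ẇ_res = Q̇_H = 3030 W; the reversible heat pump needs only Ẇ_hp = Q̇_H/COP = 403.8 W.
Saving = 3030 − 403.8 = 2626 W.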